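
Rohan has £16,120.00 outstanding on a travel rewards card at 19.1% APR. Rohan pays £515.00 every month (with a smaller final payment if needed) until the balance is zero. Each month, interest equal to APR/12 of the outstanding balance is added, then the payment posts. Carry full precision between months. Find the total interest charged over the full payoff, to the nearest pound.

Monthly rate r = 19.1%/12 = 1.59167% = 0.0159167.
Payoff takes n = ⌈−ln(1 − rB₀/P)/ln(1+r)⌉ = ⌈43.668⌉ = 44 payments; the last is £344.67.
Total paid = 43·£515.00 + £344.67 = £22,489.67.
Total interest = total paid − principal = £22,489.67 − £16,120.00 = £6,369.67.

£6,370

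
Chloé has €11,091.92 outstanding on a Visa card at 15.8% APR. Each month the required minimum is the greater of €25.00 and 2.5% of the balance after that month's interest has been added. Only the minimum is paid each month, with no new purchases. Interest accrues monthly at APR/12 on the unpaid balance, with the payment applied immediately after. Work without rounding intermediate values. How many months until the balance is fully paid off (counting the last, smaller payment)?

254 months

Monthly rate r = 15.8%/12 = 1.31667% = 0.0131667.
While 2.5% of the post-interest balance exceeds €25.00, each month B ← (B·(1+r))·(1 − 0.025), i.e. B shrinks by the factor (1+r)·0.975 = 0.98784.
This holds for months 1–198. Entering month 199 the balance is €983.42; 2.5% of the post-interest balance is now below €25.00, so the flat €25.00 minimum applies from here.
From month 199 a fixed €25.00 at rate r clears €983.42 in 56 more payments. Total: 198 + 56 = 254 months.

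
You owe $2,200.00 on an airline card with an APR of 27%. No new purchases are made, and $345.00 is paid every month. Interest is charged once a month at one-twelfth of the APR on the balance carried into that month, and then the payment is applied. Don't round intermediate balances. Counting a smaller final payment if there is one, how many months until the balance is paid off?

Monthly rate r = 27%/12 = 2.25% = 0.0225.
Recurrence: B ← B·(1+r) − $345.00.
Month 1: interest $49.50; balance after payment $1,904.50.
Month 2: interest $42.85; balance after payment $1,602.35.
Closed form: n = −ln(1 − rB₀/P)/ln(1+r) = −ln(0.85652)/ln(1.0225) ≈ 6.961, so the balance reaches zero during payment 7.

7 months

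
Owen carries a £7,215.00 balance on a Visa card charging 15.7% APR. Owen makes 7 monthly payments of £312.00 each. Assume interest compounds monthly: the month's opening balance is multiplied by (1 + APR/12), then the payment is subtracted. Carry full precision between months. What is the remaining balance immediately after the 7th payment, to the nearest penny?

£5,630.67

Monthly rate r = 15.7%/12 = 1.30833% = 0.0130833.
Each month: B ← B·(1+r) − £312.00.
Month 1: interest £94.40; balance after payment £6,997.40.
Month 2: interest £91.55; balance after payment £6,776.95.
Month 3: interest £88.67; balance after payment £6,553.61.
Month 4: interest £85.74; balance after payment £6,327.35.
Month 5: interest £82.78; balance after payment £6,098.14.
Month 6: interest £79.78; balance after payment £5,865.92.
Month 7: interest £76.75; balance after payment £5,630.67.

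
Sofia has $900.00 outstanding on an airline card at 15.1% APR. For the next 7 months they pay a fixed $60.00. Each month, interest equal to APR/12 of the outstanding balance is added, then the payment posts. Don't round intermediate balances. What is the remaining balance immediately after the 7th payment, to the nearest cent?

$546.14

Monthly rate r = 15.1%/12 = 1.25833% = 0.0125833.
Each month: B ← B·(1+r) − $60.00.
Month 1: interest $11.32; balance after payment $851.33.
Month 2: interest $10.71; balance after payment $802.04.
Month 3: interest $10.09; balance after payment $752.13.
Month 4: interest $9.46; balance after payment $701.59.
Month 5: interest $8.83; balance after payment $650.42.
Month 6: interest $8.18; balance after payment $598.61.
Month 7: interest $7.53; balance after payment $546.14.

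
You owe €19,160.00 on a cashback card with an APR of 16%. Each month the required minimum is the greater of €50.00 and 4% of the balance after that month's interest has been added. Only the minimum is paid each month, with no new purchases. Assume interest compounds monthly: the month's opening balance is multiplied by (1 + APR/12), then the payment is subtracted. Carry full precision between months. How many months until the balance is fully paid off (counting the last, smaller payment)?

130 months

Monthly rate r = 16%/12 = 1.33333% = 0.0133333.
While 4% of the post-interest balance exceeds €50.00, each month B ← (B·(1+r))·(1 − 0.04), i.e. B shrinks by the factor (1+r)·0.96 = 0.9728.
This holds for months 1–100. Entering month 101 the balance is €1,215.49; 4% of the post-interest balance is now below €50.00, so the flat €50.00 minimum applies from here.
From month 101 a fixed €50.00 at rate r clears €1,215.49 in 30 more payments. Total: 100 + 30 = 130 months.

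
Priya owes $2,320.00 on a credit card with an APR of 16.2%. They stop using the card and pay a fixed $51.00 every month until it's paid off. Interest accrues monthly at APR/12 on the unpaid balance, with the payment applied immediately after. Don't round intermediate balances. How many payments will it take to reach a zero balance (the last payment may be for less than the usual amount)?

Monthly rate r = 16.2%/12 = 1.35% = 0.0135.
Recurrence: B ← B·(1+r) − $51.00.
Month 1: interest $31.32; balance after payment $2,300.32.
Month 2: interest $31.05; balance after payment $2,280.37.
Closed form: n = −ln(1 − rB₀/P)/ln(1+r) = −ln(0.38588)/ln(1.0135) ≈ 71.010, so the balance reaches zero during payment 72.

72 payments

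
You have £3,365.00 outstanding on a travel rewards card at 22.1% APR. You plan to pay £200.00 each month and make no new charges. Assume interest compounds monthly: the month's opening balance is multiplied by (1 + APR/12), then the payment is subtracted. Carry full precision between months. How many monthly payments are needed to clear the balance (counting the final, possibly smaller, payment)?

Monthly rate r = 22.1%/12 = 1.84167% = 0.0184167.
Recurrence: B ← B·(1+r) − £200.00.
Month 1: interest £61.97; balance after payment £3,226.97.
Month 2: interest £59.43; balance after payment £3,086.40.
Closed form: n = −ln(1 − rB₀/P)/ln(1+r) = −ln(0.69014)/ln(1.01842) ≈ 20.322, so the balance reaches zero during payment 21.

21 payments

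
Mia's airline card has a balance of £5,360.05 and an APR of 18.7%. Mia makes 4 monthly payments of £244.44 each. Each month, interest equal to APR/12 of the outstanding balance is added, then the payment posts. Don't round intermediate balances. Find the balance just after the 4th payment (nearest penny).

£4,701.20

Monthly rate r = 18.7%/12 = 1.55833% = 0.0155833.
Each month: B ← B·(1+r) − £244.44.
Month 1: interest £83.53; balance after payment £5,199.14.
Month 2: interest £81.02; balance after payment £5,035.72.
Month 3: interest £78.47; balance after payment £4,869.75.
Month 4: interest £75.89; balance after payment £4,701.20.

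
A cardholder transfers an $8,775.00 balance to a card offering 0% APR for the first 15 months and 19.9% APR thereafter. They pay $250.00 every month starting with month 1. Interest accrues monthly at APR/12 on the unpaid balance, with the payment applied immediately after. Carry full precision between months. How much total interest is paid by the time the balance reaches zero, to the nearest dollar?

$1,138

Promo months 1–15 at r₀ = 0%/12 = 0; months 16+ at r₁ = 19.9%/12 = 0.0165833.
After month 15 (no interest yet): B = $8,775.00 − 15·$250.00 = $5,025.00.
Then at r₁ with $250.00/mo: n₂ = −ln(1 − r₁·B/P)/ln(1+r₁) ≈ 24.65 → 25 more payments.
Total paid = 39·$250.00 + $163.36 = $9,913.36; interest = $9,913.36 − $8,775.00 = $1,138.36.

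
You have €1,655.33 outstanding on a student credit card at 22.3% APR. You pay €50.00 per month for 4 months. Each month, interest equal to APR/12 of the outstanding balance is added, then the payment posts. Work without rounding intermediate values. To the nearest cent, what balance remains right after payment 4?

Monthly rate r = 22.3%/12 = 1.85833% = 0.0185833.
Each month: B ← B·(1+r) − €50.00.
Month 1: interest €30.76; balance after payment €1,636.09.
Month 2: interest €30.40; balance after payment €1,616.50.
Month 3: interest €30.04; balance after payment €1,596.54.
Month 4: interest €29.67; balance after payment €1,576.20.

€1,576.20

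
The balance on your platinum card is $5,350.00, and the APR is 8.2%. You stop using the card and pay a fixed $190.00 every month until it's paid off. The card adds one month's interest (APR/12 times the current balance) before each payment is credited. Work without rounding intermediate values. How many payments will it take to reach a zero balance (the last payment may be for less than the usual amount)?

Monthly rate r = 8.2%/12 = 0.683333% = 0.00683333.
Recurrence: B ← B·(1+r) − $190.00.
Month 1: interest $36.56; balance after payment $5,196.56.
Month 2: interest $35.51; balance after payment $5,042.07.
Closed form: n = −ln(1 − rB₀/P)/ln(1+r) = −ln(0.80759)/ln(1.00683) ≈ 31.380, so the balance reaches zero during payment 32.

32 months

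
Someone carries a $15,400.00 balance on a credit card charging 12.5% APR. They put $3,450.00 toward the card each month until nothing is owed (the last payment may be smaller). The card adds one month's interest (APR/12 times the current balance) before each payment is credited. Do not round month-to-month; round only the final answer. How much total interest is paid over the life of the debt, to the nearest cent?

Monthly rate r = 12.5%/12 = 1.04167% = 0.0104167.
Payoff takes n = ⌈−ln(1 − rB₀/P)/ln(1+r)⌉ = ⌈4.595⌉ = 5 payments; the last is $2,055.83.
Total paid = 4·$3,450.00 + $2,055.83 = $15,855.83.
Total interest = total paid − principal = $15,855.83 − $15,400.00 = $455.83.

$455.83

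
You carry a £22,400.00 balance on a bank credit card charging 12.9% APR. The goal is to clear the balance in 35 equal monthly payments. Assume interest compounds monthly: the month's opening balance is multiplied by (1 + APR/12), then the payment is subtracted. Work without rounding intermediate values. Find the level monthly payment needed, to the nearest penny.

Monthly rate r = 12.9%/12 = 1.075% = 0.01075.
Level-payment amortization: P = B₀·r / (1 − (1+r)^(−n)) = 22400.00·0.01075 / (1 − 1.01075^(−35)).
Denominator 1 − (1+r)^(−35) = 0.312189582.
P = 240.8 / 0.312189582 ≈ 771.33.

£771.33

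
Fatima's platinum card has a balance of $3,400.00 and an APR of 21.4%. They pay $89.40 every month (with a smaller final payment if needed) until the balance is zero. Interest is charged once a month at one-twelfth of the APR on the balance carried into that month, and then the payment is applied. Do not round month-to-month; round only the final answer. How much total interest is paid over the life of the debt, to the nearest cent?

Monthly rate r = 21.4%/12 = 1.78333% = 0.0178333.
Payoff takes n = ⌈−ln(1 − rB₀/P)/ln(1+r)⌉ = ⌈64.149⌉ = 65 payments; the last is $13.39.
Total paid = 64·$89.40 + $13.39 = $5,734.99.
Total interest = total paid − principal = $5,734.99 − $3,400.00 = $2,334.99.

$2,334.99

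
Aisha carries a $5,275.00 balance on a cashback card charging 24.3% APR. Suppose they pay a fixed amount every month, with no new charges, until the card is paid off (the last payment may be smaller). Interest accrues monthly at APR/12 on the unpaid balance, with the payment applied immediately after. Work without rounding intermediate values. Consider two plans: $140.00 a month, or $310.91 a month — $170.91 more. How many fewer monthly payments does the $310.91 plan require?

Monthly rate r = 24.3%/12 = 2.025% = 0.02025.
At $140.00/mo: n = ⌈−ln(1 − rB₀/P)/ln(1+r)⌉ = 72 payments (last $113.84); total interest = total paid − $5,275.00 = $4,778.84.
At $310.91/mo: 21 payments (last $309.91); total interest $1,253.11.
Payments saved = 72 − 21 = 51.

51 fewer payments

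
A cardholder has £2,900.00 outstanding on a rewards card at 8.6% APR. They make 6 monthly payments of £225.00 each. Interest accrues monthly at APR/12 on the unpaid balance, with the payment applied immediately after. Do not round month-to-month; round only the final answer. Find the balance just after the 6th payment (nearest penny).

£1,652.54

Monthly rate r = 8.6%/12 = 0.716667% = 0.00716667.
Each month: B ← B·(1+r) − £225.00.
Month 1: interest £20.78; balance after payment £2,695.78.
Month 2: interest £19.32; balance after payment £2,490.10.
Month 3: interest £17.85; balance after payment £2,282.95.
Month 4: interest £16.36; balance after payment £2,074.31.
Month 5: interest £14.87; balance after payment £1,864.18.
Month 6: interest £13.36; balance after payment £1,652.54.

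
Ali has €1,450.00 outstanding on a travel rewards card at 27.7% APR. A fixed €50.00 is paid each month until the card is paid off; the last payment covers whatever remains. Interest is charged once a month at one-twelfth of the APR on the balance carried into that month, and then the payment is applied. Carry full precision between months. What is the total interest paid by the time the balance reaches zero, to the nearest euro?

Monthly rate r = 27.7%/12 = 2.30833% = 0.0230833.
Payoff takes n = ⌈−ln(1 − rB₀/P)/ln(1+r)⌉ = ⌈48.504⌉ = 49 payments; the last is €25.32.
Total paid = 48·€50.00 + €25.32 = €2,425.32.
Total interest = total paid − principal = €2,425.32 − €1,450.00 = €975.32.

€975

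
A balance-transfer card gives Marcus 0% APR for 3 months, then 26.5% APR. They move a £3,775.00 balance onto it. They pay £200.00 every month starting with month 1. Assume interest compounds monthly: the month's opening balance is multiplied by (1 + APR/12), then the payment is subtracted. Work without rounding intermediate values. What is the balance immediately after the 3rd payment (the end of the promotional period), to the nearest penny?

£3,175.00

Promo months 1–3 at r₀ = 0%/12 = 0; months 4+ at r₁ = 26.5%/12 = 0.0220833.
After month 3 (no interest yet): B = £3,775.00 − 3·£200.00 = £3,175.00.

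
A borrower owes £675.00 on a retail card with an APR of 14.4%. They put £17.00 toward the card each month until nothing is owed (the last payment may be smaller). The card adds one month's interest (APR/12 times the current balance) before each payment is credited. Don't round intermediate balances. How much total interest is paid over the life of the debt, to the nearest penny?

£247.32

Monthly rate r = 14.4%/12 = 1.2% = 0.012.
Payoff takes n = ⌈−ln(1 − rB₀/P)/ln(1+r)⌉ = ⌈54.253⌉ = 55 payments; the last is £4.32.
Total paid = 54·£17.00 + £4.32 = £922.32.
Total interest = total paid − principal = £922.32 − £675.00 = £247.32.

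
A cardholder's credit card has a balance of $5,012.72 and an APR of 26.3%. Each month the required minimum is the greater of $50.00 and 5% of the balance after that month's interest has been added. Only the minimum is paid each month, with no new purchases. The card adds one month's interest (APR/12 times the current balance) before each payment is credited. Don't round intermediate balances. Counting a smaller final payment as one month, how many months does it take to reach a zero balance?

Monthly rate r = 26.3%/12 = 2.19167% = 0.0219167.
While 5% of the post-interest balance exceeds $50.00, each month B ← (B·(1+r))·(1 − 0.05), i.e. B shrinks by the factor (1+r)·0.95 = 0.97082.
This holds for months 1–56. Entering month 57 the balance is $954.69; 5% of the post-interest balance is now below $50.00, so the flat $50.00 minimum applies from here.
From month 57 a fixed $50.00 at rate r clears $954.69 in 26 more payments. Total: 56 + 26 = 82 months.

82 months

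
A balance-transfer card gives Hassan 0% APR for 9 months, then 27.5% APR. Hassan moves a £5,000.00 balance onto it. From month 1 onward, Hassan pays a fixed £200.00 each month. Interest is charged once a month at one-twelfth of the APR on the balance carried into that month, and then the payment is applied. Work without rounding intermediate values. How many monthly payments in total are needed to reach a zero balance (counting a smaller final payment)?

Promo months 1–9 at r₀ = 0%/12 = 0; months 10+ at r₁ = 27.5%/12 = 0.0229167.
After month 9 (no interest yet): B = £5,000.00 − 9·£200.00 = £3,200.00.
Then at r₁ with £200.00/mo: n₂ = −ln(1 − r₁·B/P)/ln(1+r₁) ≈ 20.16 → 21 more payments.

30 payments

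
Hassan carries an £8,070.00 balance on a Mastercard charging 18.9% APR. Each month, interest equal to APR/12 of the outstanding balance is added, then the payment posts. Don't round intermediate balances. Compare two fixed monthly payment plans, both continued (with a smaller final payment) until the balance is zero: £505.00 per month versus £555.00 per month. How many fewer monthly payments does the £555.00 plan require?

2 fewer payments

Monthly rate r = 18.9%/12 = 1.575% = 0.01575.
At £505.00/mo: n = ⌈−ln(1 − rB₀/P)/ln(1+r)⌉ = 19 payments (last £280.34); total interest = total paid − £8,070.00 = £1,300.34.
At £555.00/mo: 17 payments (last £357.86); total interest £1,167.86.
Payments saved = 19 − 17 = 2.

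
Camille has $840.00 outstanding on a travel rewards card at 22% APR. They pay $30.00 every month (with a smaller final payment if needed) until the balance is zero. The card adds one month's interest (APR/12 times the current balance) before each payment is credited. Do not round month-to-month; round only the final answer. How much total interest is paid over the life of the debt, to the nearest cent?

Monthly rate r = 22%/12 = 1.83333% = 0.0183333.
Payoff takes n = ⌈−ln(1 − rB₀/P)/ln(1+r)⌉ = ⌈39.641⌉ = 40 payments; the last is $19.30.
Total paid = 39·$30.00 + $19.30 = $1,189.30.
Total interest = total paid − principal = $1,189.30 − $840.00 = $349.30.

$349.30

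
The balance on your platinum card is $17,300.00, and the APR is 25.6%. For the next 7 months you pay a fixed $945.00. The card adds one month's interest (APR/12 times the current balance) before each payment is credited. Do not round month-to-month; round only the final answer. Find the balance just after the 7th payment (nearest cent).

$13,001.08

Monthly rate r = 25.6%/12 = 2.13333% = 0.0213333.
Each month: B ← B·(1+r) − $945.00.
Month 1: interest $369.07; balance after payment $16,724.07.
Month 2: interest $356.78; balance after payment $16,135.85.
Month 3: interest $344.23; balance after payment $15,535.08.
Month 4: interest $331.42; balance after payment $14,921.49.
Month 5: interest $318.33; balance after payment $14,294.82.
Month 6: interest $304.96; balance after payment $13,654.77.
Month 7: interest $291.30; balance after payment $13,001.08.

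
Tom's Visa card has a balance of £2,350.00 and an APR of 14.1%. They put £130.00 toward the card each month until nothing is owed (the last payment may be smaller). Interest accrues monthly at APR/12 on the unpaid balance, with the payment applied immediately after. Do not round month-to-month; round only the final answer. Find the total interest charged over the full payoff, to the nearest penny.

Monthly rate r = 14.1%/12 = 1.175% = 0.01175.
Payoff takes n = ⌈−ln(1 − rB₀/P)/ln(1+r)⌉ = ⌈20.440⌉ = 21 payments; the last is £57.39.
Total paid = 20·£130.00 + £57.39 = £2,657.39.
Total interest = total paid − principal = £2,657.39 − £2,350.00 = £307.39.

£307.39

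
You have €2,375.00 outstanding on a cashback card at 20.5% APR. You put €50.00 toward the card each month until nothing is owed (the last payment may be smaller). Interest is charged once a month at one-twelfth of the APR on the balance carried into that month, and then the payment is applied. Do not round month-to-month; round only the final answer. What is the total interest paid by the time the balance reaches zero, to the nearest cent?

Monthly rate r = 20.5%/12 = 1.70833% = 0.0170833.
Payoff takes n = ⌈−ln(1 − rB₀/P)/ln(1+r)⌉ = ⌈98.496⌉ = 99 payments; the last is €24.93.
Total paid = 98·€50.00 + €24.93 = €4,924.93.
Total interest = total paid − principal = €4,924.93 − €2,375.00 = €2,549.93.

€2,549.93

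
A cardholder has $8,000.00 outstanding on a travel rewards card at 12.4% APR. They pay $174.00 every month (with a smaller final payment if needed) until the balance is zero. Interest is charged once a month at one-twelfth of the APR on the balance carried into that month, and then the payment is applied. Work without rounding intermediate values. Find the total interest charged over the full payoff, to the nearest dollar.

$2,909

Monthly rate r = 12.4%/12 = 1.03333% = 0.0103333.
Payoff takes n = ⌈−ln(1 − rB₀/P)/ln(1+r)⌉ = ⌈62.697⌉ = 63 payments; the last is $121.38.
Total paid = 62·$174.00 + $121.38 = $10,909.38.
Total interest = total paid − principal = $10,909.38 − $8,000.00 = $2,909.38.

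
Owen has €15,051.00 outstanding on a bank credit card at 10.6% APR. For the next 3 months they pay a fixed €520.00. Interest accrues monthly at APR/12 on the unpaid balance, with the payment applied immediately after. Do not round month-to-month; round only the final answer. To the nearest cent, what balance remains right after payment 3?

Monthly rate r = 10.6%/12 = 0.883333% = 0.00883333.
Each month: B ← B·(1+r) − €520.00.
Month 1: interest €132.95; balance after payment €14,663.95.
Month 2: interest €129.53; balance after payment €14,273.48.
Month 3: interest €126.08; balance after payment €13,879.56.

€13,879.56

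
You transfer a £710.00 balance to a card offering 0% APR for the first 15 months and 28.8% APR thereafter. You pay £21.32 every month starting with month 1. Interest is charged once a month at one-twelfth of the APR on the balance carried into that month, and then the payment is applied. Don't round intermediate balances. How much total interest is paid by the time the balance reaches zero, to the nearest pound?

Promo months 1–15 at r₀ = 0%/12 = 0; months 16+ at r₁ = 28.8%/12 = 0.024.
After month 15 (no interest yet): B = £710.00 − 15·£21.32 = £390.20.
Then at r₁ with £21.32/mo: n₂ = −ln(1 − r₁·B/P)/ln(1+r₁) ≈ 24.39 → 25 more payments.
Total paid = 39·£21.32 + £8.40 = £839.88; interest = £839.88 − £710.00 = £129.88.

£130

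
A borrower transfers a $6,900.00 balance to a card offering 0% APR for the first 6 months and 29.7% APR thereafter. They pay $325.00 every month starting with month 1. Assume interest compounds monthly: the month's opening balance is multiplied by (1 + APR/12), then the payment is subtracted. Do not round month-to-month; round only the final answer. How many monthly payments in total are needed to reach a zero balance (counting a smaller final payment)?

26 payments

Promo months 1–6 at r₀ = 0%/12 = 0; months 7+ at r₁ = 29.7%/12 = 0.02475.
After month 6 (no interest yet): B = $6,900.00 − 6·$325.00 = $4,950.00.
Then at r₁ with $325.00/mo: n₂ = −ln(1 − r₁·B/P)/ln(1+r₁) ≈ 19.35 → 20 more payments.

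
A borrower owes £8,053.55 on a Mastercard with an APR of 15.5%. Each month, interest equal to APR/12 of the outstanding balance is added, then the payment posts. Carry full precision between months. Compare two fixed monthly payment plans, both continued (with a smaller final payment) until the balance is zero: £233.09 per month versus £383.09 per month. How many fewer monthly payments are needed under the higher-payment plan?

22 fewer payments

Monthly rate r = 15.5%/12 = 1.29167% = 0.0129167.
At £233.09/mo: n = ⌈−ln(1 − rB₀/P)/ln(1+r)⌉ = 47 payments (last £13.64); total interest = total paid − £8,053.55 = £2,682.23.
At £383.09/mo: 25 payments (last £263.51); total interest £1,404.12.
Payments saved = 47 − 25 = 22.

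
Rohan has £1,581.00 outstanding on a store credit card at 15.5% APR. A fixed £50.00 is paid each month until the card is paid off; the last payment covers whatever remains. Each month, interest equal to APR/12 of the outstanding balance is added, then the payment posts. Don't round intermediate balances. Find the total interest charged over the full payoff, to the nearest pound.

Monthly rate r = 15.5%/12 = 1.29167% = 0.0129167.
Payoff takes n = ⌈−ln(1 − rB₀/P)/ln(1+r)⌉ = ⌈40.905⌉ = 41 payments; the last is £45.25.
Total paid = 40·£50.00 + £45.25 = £2,045.25.
Total interest = total paid − principal = £2,045.25 − £1,581.00 = £464.25.

£464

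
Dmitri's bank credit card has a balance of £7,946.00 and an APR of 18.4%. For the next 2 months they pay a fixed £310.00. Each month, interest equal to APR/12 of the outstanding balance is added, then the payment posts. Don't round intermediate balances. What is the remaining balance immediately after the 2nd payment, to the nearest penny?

£7,566.79

Monthly rate r = 18.4%/12 = 1.53333% = 0.0153333.
Each month: B ← B·(1+r) − £310.00.
Month 1: interest £121.84; balance after payment £7,757.84.
Month 2: interest £118.95; balance after payment £7,566.79.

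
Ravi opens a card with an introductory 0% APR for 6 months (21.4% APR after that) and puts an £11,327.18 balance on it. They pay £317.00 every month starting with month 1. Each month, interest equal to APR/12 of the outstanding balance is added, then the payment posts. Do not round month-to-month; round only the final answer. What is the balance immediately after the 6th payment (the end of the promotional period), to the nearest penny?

£9,425.18

Promo months 1–6 at r₀ = 0%/12 = 0; months 7+ at r₁ = 21.4%/12 = 0.0178333.
After month 6 (no interest yet): B = £11,327.18 − 6·£317.00 = £9,425.18.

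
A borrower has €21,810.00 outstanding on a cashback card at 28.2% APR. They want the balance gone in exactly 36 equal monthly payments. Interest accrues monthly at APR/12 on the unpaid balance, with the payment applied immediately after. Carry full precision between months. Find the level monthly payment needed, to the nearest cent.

€904.50

Monthly rate r = 28.2%/12 = 2.35% = 0.0235.
Level-payment amortization: P = B₀·r / (1 − (1+r)^(−n)) = 21810.00·0.0235 / (1 − 1.0235^(−36)).
Denominator 1 − (1+r)^(−36) = 0.56665129.
P = 512.535 / 0.56665129 ≈ 904.50.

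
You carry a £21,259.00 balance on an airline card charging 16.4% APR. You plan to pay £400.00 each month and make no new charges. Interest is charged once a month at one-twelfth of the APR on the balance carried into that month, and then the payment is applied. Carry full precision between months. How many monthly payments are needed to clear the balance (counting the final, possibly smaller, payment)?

Monthly rate r = 16.4%/12 = 1.36667% = 0.0136667.
Recurrence: B ← B·(1+r) − £400.00.
Month 1: interest £290.54; balance after payment £21,149.54.
Month 2: interest £289.04; balance after payment £21,038.58.
Closed form: n = −ln(1 − rB₀/P)/ln(1+r) = −ln(0.27365)/ln(1.01367) ≈ 95.469, so the balance reaches zero during payment 96.

96 months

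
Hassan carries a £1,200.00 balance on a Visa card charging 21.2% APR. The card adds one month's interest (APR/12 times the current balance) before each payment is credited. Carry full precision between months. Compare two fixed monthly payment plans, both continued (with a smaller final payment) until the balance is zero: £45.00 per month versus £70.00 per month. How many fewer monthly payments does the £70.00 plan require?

16 fewer payments

Monthly rate r = 21.2%/12 = 1.76667% = 0.0176667.
At £45.00/mo: n = ⌈−ln(1 − rB₀/P)/ln(1+r)⌉ = 37 payments (last £16.87); total interest = total paid − £1,200.00 = £436.87.
At £70.00/mo: 21 payments (last £42.18); total interest £242.18.
Payments saved = 37 − 21 = 16.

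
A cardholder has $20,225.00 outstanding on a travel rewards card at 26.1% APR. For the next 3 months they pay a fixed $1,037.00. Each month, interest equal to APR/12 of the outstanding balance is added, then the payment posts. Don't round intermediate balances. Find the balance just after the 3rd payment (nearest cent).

$18,394.44

Monthly rate r = 26.1%/12 = 2.175% = 0.02175.
Each month: B ← B·(1+r) − $1,037.00.
Month 1: interest $439.89; balance after payment $19,627.89.
Month 2: interest $426.91; balance after payment $19,017.80.
Month 3: interest $413.64; balance after payment $18,394.44.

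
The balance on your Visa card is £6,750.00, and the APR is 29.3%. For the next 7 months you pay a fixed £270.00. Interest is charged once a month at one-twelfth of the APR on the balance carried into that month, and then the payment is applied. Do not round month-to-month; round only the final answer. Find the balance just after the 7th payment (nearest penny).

£5,957.50

Monthly rate r = 29.3%/12 = 2.44167% = 0.0244167.
Each month: B ← B·(1+r) − £270.00.
Month 1: interest £164.81; balance after payment £6,644.81.
Month 2: interest £162.24; balance after payment £6,537.06.
Month 3: interest £159.61; balance after payment £6,426.67.
Month 4: interest £156.92; balance after payment £6,313.59.
Month 5: interest £154.16; balance after payment £6,197.74.
Month 6: interest £151.33; balance after payment £6,079.07.
Month 7: interest £148.43; balance after payment £5,957.50.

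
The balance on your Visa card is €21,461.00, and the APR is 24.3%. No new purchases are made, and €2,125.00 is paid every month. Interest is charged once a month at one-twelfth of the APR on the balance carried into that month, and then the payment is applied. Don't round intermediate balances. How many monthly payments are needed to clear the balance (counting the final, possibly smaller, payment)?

Monthly rate r = 24.3%/12 = 2.025% = 0.02025.
Recurrence: B ← B·(1+r) − €2,125.00.
Month 1: interest €434.59; balance after payment €19,770.59.
Month 2: interest €400.35; balance after payment €18,045.94.
Closed form: n = −ln(1 − rB₀/P)/ln(1+r) = −ln(0.79549)/ln(1.02025) ≈ 11.413, so the balance reaches zero during payment 12.

12 payments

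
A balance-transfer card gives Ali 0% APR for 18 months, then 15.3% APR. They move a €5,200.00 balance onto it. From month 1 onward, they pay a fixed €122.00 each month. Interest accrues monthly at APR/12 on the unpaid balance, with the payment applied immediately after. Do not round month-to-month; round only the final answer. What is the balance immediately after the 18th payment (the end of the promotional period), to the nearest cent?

Promo months 1–18 at r₀ = 0%/12 = 0; months 19+ at r₁ = 15.3%/12 = 0.01275.
After month 18 (no interest yet): B = €5,200.00 − 18·€122.00 = €3,004.00.

€3,004.00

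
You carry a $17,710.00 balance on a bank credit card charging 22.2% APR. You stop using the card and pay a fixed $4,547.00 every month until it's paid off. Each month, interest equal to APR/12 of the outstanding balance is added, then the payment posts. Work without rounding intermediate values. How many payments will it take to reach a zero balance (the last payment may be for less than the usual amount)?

5 payments

Monthly rate r = 22.2%/12 = 1.85% = 0.0185.
Recurrence: B ← B·(1+r) − $4,547.00.
Month 1: interest $327.63; balance after payment $13,490.63.
Month 2: interest $249.58; balance after payment $9,193.21.
Month 3: interest $170.07; balance after payment $4,816.29.
Month 4: interest $89.10; balance after payment $358.39.
Month 5: interest $6.63; balance after payment $0.00.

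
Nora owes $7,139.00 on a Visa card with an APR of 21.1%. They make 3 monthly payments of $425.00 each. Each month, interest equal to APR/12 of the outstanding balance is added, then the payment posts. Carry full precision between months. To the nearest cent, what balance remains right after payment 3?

$6,224.69

Monthly rate r = 21.1%/12 = 1.75833% = 0.0175833.
Each month: B ← B·(1+r) − $425.00.
Month 1: interest $125.53; balance after payment $6,839.53.
Month 2: interest $120.26; balance after payment $6,534.79.
Month 3: interest $114.90; balance after payment $6,224.69.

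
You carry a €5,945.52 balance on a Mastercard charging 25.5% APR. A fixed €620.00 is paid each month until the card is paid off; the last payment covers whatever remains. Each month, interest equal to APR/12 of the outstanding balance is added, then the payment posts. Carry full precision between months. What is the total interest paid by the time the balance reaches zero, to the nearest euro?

Monthly rate r = 25.5%/12 = 2.125% = 0.02125.
Payoff takes n = ⌈−ln(1 − rB₀/P)/ln(1+r)⌉ = ⌈10.837⌉ = 11 payments; the last is €519.93.
Total paid = 10·€620.00 + €519.93 = €6,719.93.
Total interest = total paid − principal = €6,719.93 − €5,945.52 = €774.41.

€774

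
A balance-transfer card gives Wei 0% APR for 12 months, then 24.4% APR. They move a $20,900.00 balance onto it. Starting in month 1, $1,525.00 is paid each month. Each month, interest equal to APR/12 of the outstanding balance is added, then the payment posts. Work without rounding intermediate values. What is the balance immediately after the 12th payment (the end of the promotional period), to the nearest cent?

Promo months 1–12 at r₀ = 0%/12 = 0; months 13+ at r₁ = 24.4%/12 = 0.0203333.
After month 12 (no interest yet): B = $20,900.00 − 12·$1,525.00 = $2,600.00.

$2,600.00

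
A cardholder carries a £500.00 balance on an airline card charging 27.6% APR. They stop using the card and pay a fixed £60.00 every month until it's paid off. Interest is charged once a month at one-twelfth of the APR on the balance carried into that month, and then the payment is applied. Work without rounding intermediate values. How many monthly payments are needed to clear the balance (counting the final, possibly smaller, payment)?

10 payments

Monthly rate r = 27.6%/12 = 2.3% = 0.023.
Recurrence: B ← B·(1+r) − £60.00.
Month 1: interest £11.50; balance after payment £451.50.
Month 2: interest £10.38; balance after payment £401.88.
Closed form: n = −ln(1 − rB₀/P)/ln(1+r) = −ln(0.80833)/ln(1.023) ≈ 9.357, so the balance reaches zero during payment 10.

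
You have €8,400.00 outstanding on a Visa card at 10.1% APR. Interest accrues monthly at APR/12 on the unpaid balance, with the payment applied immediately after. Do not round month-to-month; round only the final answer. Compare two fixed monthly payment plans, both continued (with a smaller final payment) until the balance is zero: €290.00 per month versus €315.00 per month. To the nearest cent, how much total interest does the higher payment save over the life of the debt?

Monthly rate r = 10.1%/12 = 0.841667% = 0.00841667.
At €290.00/mo: n = ⌈−ln(1 − rB₀/P)/ln(1+r)⌉ = 34 payments (last €98.97); total interest = total paid − €8,400.00 = €1,268.97.
At €315.00/mo: 31 payments (last €102.98); total interest €1,152.98.
Interest saved = €1,268.97 − €1,152.98 = €115.99.

€115.99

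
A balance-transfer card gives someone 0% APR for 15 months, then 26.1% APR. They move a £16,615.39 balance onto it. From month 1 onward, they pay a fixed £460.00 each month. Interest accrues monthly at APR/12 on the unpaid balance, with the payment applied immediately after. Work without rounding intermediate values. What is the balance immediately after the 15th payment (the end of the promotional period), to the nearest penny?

£9,715.39

Promo months 1–15 at r₀ = 0%/12 = 0; months 16+ at r₁ = 26.1%/12 = 0.02175.
After month 15 (no interest yet): B = £16,615.39 − 15·£460.00 = £9,715.39.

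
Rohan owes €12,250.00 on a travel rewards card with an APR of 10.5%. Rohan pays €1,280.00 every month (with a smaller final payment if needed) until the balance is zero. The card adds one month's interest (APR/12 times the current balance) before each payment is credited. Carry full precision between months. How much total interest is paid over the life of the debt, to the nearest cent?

€599.57

Monthly rate r = 10.5%/12 = 0.875% = 0.00875.
Payoff takes n = ⌈−ln(1 − rB₀/P)/ln(1+r)⌉ = ⌈10.039⌉ = 11 payments; the last is €49.57.
Total paid = 10·€1,280.00 + €49.57 = €12,849.57.
Total interest = total paid − principal = €12,849.57 − €12,250.00 = €599.57.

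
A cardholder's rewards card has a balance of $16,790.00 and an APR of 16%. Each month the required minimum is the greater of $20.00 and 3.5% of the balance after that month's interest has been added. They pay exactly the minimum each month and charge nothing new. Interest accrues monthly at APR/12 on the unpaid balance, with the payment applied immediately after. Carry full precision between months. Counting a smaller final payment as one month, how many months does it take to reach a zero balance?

188 months

Monthly rate r = 16%/12 = 1.33333% = 0.0133333.
While 3.5% of the post-interest balance exceeds $20.00, each month B ← (B·(1+r))·(1 − 0.035), i.e. B shrinks by the factor (1+r)·0.965 = 0.97787.
This holds for months 1–152. Entering month 153 the balance is $559.19; 3.5% of the post-interest balance is now below $20.00, so the flat $20.00 minimum applies from here.
From month 153 a fixed $20.00 at rate r clears $559.19 in 36 more payments. Total: 152 + 36 = 188 months.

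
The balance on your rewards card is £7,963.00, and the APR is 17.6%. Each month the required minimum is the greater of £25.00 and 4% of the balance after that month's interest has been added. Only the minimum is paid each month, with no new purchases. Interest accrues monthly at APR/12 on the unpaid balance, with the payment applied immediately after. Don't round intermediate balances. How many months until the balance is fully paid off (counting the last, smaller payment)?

129 months

Monthly rate r = 17.6%/12 = 1.46667% = 0.0146667.
While 4% of the post-interest balance exceeds £25.00, each month B ← (B·(1+r))·(1 − 0.04), i.e. B shrinks by the factor (1+r)·0.96 = 0.97408.
This holds for months 1–98. Entering month 99 the balance is £607.23; 4% of the post-interest balance is now below £25.00, so the flat £25.00 minimum applies from here.
From month 99 a fixed £25.00 at rate r clears £607.23 in 31 more payments. Total: 98 + 31 = 129 months.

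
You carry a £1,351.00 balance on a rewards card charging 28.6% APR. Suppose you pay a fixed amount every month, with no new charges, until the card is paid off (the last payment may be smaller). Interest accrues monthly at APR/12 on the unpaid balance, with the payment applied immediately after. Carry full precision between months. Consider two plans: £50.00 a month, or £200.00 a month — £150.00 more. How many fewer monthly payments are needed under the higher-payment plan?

Monthly rate r = 28.6%/12 = 2.38333% = 0.0238333.
At £50.00/mo: n = ⌈−ln(1 − rB₀/P)/ln(1+r)⌉ = 44 payments (last £42.42); total interest = total paid − £1,351.00 = £841.42.
At £200.00/mo: 8 payments (last £91.11); total interest £140.11.
Payments saved = 44 − 8 = 36.

36 fewer payments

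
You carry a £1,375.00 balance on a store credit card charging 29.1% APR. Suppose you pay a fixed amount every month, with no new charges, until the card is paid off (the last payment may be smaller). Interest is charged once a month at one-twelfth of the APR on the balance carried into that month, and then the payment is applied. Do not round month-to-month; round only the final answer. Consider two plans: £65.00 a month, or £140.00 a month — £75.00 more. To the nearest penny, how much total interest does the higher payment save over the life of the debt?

£361.90

Monthly rate r = 29.1%/12 = 2.425% = 0.02425.
At £65.00/mo: n = ⌈−ln(1 − rB₀/P)/ln(1+r)⌉ = 31 payments (last £1.74); total interest = total paid − £1,375.00 = £576.74.
At £140.00/mo: 12 payments (last £49.84); total interest £214.84.
Interest saved = £576.74 − £214.84 = £361.90.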